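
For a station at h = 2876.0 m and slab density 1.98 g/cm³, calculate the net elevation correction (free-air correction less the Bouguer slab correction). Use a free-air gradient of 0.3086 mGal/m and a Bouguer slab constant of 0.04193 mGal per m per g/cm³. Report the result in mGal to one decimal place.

Combined gradient = 0.3086 − 0.04193 × 1.98 = 0.2255786 mGal/m
Combined elevation correction = 0.2255786 × 2876.0 = 648.8 mGal

648.8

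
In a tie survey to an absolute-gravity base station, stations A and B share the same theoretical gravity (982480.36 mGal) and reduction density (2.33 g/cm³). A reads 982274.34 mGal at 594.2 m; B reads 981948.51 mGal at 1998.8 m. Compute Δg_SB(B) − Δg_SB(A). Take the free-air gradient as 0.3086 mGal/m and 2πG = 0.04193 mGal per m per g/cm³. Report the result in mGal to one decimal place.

-29.6

Δg_SB(A) = 982274.34 − 982480.36 + 0.3086×594.2 − 0.04193×2.33×594.2 = -80.70 mGal
Δg_SB(B) = 981948.51 − 982480.36 + 0.3086×1998.8 − 0.04193×2.33×1998.8 = -110.30 mGal
Difference = -110.30 − (-80.70) = -29.60 mGal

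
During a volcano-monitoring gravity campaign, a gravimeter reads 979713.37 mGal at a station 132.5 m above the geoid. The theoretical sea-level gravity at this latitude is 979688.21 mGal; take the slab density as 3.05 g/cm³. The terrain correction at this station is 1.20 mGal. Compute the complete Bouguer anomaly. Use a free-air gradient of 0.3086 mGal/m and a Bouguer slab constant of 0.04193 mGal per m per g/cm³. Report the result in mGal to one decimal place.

50.3

Free-air correction = 0.3086 × 132.5 = 40.89 mGal
Free-air anomaly = 979713.37 − 979688.21 + (40.89) = 66.05 mGal
Bouguer slab correction = 0.04193 × 3.05 × 132.5 = 16.94 mGal
Simple Bouguer anomaly = 66.05 − (16.94) = 49.11 mGal
Complete Bouguer anomaly = 49.11 + 1.20 = 50.31 mGal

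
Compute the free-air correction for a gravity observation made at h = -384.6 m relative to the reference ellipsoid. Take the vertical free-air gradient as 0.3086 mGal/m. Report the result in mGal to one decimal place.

Free-air correction = 0.3086 × -384.6 = -118.7 mGal

-118.7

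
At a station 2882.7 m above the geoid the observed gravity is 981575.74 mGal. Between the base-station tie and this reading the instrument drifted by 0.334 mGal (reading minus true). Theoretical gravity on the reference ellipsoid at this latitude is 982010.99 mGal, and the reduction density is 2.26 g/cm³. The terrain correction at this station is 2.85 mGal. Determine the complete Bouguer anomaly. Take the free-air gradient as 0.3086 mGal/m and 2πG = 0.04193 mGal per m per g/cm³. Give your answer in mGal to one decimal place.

183.7

Drift-corrected reading = 981575.74 − (0.334) = 981575.406 mGal
Free-air correction = 0.3086 × 2882.7 = 889.60 mGal
Free-air anomaly = 981575.406 − 982010.99 + (889.60) = 454.016 mGal
Bouguer slab correction = 0.04193 × 2.26 × 2882.7 = 273.17 mGal
Simple Bouguer anomaly = 454.016 − (273.17) = 180.846 mGal
Complete Bouguer anomaly = 180.846 + 2.85 = 183.696 mGal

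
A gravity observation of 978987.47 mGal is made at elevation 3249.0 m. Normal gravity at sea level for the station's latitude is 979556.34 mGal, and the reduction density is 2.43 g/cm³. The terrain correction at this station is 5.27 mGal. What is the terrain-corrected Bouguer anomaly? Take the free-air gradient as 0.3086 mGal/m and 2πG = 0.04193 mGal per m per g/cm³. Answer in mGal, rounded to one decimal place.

108.0

Free-air correction = 0.3086 × 3249.0 = 1002.64 mGal
Free-air anomaly = 978987.47 − 979556.34 + (1002.64) = 433.77 mGal
Bouguer slab correction = 0.04193 × 2.43 × 3249.0 = 331.04 mGal
Simple Bouguer anomaly = 433.77 − (331.04) = 102.73 mGal
Complete Bouguer anomaly = 102.73 + 5.27 = 108.00 mGal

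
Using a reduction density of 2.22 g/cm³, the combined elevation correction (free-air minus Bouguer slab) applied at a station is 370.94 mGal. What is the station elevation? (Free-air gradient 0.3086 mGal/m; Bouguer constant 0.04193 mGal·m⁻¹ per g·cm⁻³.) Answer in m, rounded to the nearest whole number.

Combined gradient = 0.3086 − 0.04193 × 2.22 = 0.2155154 mGal/m
h = 370.94 / 0.2155154 = 1721.18 m

1721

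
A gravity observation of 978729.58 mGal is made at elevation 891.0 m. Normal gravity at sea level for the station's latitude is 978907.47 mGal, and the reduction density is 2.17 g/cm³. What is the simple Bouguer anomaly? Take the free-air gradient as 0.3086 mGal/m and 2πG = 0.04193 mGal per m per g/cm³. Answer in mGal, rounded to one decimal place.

16.0

Free-air correction = 0.3086 × 891.0 = 274.96 mGal
Free-air anomaly = 978729.58 − 978907.47 + (274.96) = 97.07 mGal
Bouguer slab correction = 0.04193 × 2.17 × 891.0 = 81.07 mGal
Simple Bouguer anomaly = 97.07 − (81.07) = 16.00 mGal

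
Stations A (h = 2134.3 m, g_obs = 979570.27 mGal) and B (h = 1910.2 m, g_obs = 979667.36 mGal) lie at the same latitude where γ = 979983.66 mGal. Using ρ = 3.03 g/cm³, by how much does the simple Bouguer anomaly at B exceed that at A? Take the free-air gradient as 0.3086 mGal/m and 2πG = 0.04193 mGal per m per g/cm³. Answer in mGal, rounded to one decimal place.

56.4

Δg_SB(A) = 979570.27 − 979983.66 + 0.3086×2134.3 − 0.04193×3.03×2134.3 = -25.90 mGal
Δg_SB(B) = 979667.36 − 979983.66 + 0.3086×1910.2 − 0.04193×3.03×1910.2 = 30.50 mGal
Difference = 30.50 − (-25.90) = 56.40 mGal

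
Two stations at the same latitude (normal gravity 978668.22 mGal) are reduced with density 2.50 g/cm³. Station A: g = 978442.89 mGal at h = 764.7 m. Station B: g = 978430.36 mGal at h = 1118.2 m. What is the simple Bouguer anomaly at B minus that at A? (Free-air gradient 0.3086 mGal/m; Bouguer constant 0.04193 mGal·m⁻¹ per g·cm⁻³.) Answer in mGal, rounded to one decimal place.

Δg_SB(A) = 978442.89 − 978668.22 + 0.3086×764.7 − 0.04193×2.50×764.7 = -69.50 mGal
Δg_SB(B) = 978430.36 − 978668.22 + 0.3086×1118.2 − 0.04193×2.50×1118.2 = -10.00 mGal
Difference = -10.00 − (-69.50) = 59.50 mGal

59.5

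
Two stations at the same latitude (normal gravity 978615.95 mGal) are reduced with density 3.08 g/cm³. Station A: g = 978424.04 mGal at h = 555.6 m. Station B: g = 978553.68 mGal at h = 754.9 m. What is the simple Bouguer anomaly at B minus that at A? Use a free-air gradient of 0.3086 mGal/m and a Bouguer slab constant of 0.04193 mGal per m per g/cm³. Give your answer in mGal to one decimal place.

Δg_SB(A) = 978424.04 − 978615.95 + 0.3086×555.6 − 0.04193×3.08×555.6 = -92.20 mGal
Δg_SB(B) = 978553.68 − 978615.95 + 0.3086×754.9 − 0.04193×3.08×754.9 = 73.20 mGal
Difference = 73.20 − (-92.20) = 165.40 mGal

165.4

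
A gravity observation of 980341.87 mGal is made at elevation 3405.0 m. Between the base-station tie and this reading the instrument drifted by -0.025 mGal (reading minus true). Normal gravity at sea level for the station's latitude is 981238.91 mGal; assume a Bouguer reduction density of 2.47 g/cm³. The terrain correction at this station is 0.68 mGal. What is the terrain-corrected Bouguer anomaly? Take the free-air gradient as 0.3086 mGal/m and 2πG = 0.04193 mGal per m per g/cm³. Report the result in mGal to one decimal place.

-198.2

Drift-corrected reading = 980341.87 − (-0.025) = 980341.895 mGal
Free-air correction = 0.3086 × 3405.0 = 1050.78 mGal
Free-air anomaly = 980341.895 − 981238.91 + (1050.78) = 153.765 mGal
Bouguer slab correction = 0.04193 × 2.47 × 3405.0 = 352.65 mGal
Simple Bouguer anomaly = 153.765 − (352.65) = -198.885 mGal
Complete Bouguer anomaly = -198.885 + 0.68 = -198.205 mGal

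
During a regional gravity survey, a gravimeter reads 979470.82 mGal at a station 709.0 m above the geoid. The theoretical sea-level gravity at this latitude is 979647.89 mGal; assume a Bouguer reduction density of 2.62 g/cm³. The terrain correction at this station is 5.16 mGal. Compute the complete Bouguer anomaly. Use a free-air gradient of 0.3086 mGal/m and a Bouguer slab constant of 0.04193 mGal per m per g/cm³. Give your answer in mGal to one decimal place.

-31.0

Free-air correction = 0.3086 × 709.0 = 218.80 mGal
Free-air anomaly = 979470.82 − 979647.89 + (218.80) = 41.73 mGal
Bouguer slab correction = 0.04193 × 2.62 × 709.0 = 77.89 mGal
Simple Bouguer anomaly = 41.73 − (77.89) = -36.16 mGal
Complete Bouguer anomaly = -36.16 + 5.16 = -31.00 mGal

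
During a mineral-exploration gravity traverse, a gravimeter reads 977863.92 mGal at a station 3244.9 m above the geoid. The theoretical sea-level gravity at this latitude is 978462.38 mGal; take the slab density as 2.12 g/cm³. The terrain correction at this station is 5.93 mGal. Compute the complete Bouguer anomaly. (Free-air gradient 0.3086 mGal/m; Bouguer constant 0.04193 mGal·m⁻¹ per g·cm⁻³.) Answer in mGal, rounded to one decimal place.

Free-air correction = 0.3086 × 3244.9 = 1001.38 mGal
Free-air anomaly = 977863.92 − 978462.38 + (1001.38) = 402.92 mGal
Bouguer slab correction = 0.04193 × 2.12 × 3244.9 = 288.44 mGal
Simple Bouguer anomaly = 402.92 − (288.44) = 114.48 mGal
Complete Bouguer anomaly = 114.48 + 5.93 = 120.41 mGal

120.4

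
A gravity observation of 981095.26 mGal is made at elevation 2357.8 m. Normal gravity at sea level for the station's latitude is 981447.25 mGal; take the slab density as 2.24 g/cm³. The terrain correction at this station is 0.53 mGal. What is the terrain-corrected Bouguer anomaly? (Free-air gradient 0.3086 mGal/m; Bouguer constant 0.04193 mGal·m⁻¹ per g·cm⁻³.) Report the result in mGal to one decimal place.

154.7

Free-air correction = 0.3086 × 2357.8 = 727.62 mGal
Free-air anomaly = 981095.26 − 981447.25 + (727.62) = 375.63 mGal
Bouguer slab correction = 0.04193 × 2.24 × 2357.8 = 221.45 mGal
Simple Bouguer anomaly = 375.63 − (221.45) = 154.18 mGal
Complete Bouguer anomaly = 154.18 + 0.53 = 154.71 mGal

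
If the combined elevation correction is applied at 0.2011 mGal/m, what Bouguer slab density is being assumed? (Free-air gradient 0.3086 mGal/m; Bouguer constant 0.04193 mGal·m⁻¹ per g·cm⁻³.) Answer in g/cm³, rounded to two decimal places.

0.2011 = 0.3086 − 0.04193 × ρ
ρ = (0.3086 − 0.2011) / 0.04193 = 2.56 g/cm³

2.56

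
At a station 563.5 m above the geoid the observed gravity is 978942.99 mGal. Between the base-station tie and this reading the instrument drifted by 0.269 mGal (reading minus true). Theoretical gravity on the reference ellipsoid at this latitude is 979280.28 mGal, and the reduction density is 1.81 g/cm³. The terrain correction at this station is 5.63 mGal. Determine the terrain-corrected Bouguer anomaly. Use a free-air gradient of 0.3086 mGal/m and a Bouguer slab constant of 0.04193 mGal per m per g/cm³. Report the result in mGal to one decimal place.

Drift-corrected reading = 978942.99 − (0.269) = 978942.721 mGal
Free-air correction = 0.3086 × 563.5 = 173.90 mGal
Free-air anomaly = 978942.721 − 979280.28 + (173.90) = -163.659 mGal
Bouguer slab correction = 0.04193 × 1.81 × 563.5 = 42.77 mGal
Simple Bouguer anomaly = -163.659 − (42.77) = -206.429 mGal
Complete Bouguer anomaly = -206.429 + 5.63 = -200.799 mGal

-200.8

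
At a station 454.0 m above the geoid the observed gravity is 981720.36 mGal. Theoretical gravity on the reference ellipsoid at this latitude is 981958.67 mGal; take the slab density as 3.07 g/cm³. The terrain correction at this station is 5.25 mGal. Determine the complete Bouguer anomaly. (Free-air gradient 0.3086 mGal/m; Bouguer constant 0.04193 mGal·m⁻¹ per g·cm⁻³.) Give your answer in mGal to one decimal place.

Free-air correction = 0.3086 × 454.0 = 140.10 mGal
Free-air anomaly = 981720.36 − 981958.67 + (140.10) = -98.21 mGal
Bouguer slab correction = 0.04193 × 3.07 × 454.0 = 58.44 mGal
Simple Bouguer anomaly = -98.21 − (58.44) = -156.65 mGal
Complete Bouguer anomaly = -156.65 + 5.25 = -151.40 mGal

-151.4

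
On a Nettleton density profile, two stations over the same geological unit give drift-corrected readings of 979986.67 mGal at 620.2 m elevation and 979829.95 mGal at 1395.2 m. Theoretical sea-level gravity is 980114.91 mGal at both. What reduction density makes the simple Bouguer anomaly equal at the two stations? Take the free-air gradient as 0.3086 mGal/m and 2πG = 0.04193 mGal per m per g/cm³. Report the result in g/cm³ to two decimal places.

Δg_obs = 979829.95 − 979986.67 = -156.72 mGal over Δh = 1395.2 − 620.2 = 775.0 m
Equal Bouguer anomalies ⇒ Δg_obs + (0.3086 − 0.04193ρ)·Δh = 0
0.3086 − 0.04193ρ = −Δg_obs/Δh = 0.20222
ρ = (0.3086 − 0.20222) / 0.04193 = 2.54 g/cm³

2.54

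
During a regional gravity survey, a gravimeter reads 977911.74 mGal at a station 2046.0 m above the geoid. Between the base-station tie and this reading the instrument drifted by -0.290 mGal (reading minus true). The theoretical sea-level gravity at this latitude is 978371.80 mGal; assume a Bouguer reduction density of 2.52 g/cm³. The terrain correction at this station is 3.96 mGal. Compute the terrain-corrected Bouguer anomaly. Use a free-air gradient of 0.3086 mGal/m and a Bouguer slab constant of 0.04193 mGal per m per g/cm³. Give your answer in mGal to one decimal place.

Drift-corrected reading = 977911.74 − (-0.290) = 977912.030 mGal
Free-air correction = 0.3086 × 2046.0 = 631.40 mGal
Free-air anomaly = 977912.030 − 978371.80 + (631.40) = 171.630 mGal
Bouguer slab correction = 0.04193 × 2.52 × 2046.0 = 216.19 mGal
Simple Bouguer anomaly = 171.630 − (216.19) = -44.560 mGal
Complete Bouguer anomaly = -44.560 + 3.96 = -40.600 mGal

-40.6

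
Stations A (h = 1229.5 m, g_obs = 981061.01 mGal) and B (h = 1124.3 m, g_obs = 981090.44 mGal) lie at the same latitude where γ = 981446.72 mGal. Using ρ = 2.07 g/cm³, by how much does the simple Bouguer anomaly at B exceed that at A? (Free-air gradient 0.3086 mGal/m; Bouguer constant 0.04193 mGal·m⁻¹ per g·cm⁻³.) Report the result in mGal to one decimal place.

Δg_SB(A) = 981061.01 − 981446.72 + 0.3086×1229.5 − 0.04193×2.07×1229.5 = -113.00 mGal
Δg_SB(B) = 981090.44 − 981446.72 + 0.3086×1124.3 − 0.04193×2.07×1124.3 = -106.90 mGal
Difference = -106.90 − (-113.00) = 6.10 mGal

6.1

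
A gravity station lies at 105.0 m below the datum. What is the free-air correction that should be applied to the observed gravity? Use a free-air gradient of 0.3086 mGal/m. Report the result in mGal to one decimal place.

Free-air correction = 0.3086 × -105.0 = -32.4 mGal

-32.4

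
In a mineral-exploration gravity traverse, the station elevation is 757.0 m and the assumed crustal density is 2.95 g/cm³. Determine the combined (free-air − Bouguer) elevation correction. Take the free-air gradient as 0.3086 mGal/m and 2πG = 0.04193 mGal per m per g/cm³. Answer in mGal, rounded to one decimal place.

140.0

Combined gradient = 0.3086 − 0.04193 × 2.95 = 0.1849065 mGal/m
Combined elevation correction = 0.1849065 × 757.0 = 140.0 mGal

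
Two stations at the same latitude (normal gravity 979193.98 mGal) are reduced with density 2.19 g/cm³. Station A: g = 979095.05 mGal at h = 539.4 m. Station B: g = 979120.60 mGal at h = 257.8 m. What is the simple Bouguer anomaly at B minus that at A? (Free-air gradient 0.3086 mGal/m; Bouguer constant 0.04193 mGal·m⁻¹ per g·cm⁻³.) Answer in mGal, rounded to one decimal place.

-35.5

Δg_SB(A) = 979095.05 − 979193.98 + 0.3086×539.4 − 0.04193×2.19×539.4 = 18.00 mGal
Δg_SB(B) = 979120.60 − 979193.98 + 0.3086×257.8 − 0.04193×2.19×257.8 = -17.50 mGal
Difference = -17.50 − (18.00) = -35.50 mGal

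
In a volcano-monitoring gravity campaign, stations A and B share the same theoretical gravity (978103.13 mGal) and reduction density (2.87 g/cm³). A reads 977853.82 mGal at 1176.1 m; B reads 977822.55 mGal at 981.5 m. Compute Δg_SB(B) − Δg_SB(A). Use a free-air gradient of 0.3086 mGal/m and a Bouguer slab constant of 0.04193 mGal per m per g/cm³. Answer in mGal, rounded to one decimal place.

-67.9

Δg_SB(A) = 977853.82 − 978103.13 + 0.3086×1176.1 − 0.04193×2.87×1176.1 = -27.90 mGal
Δg_SB(B) = 977822.55 − 978103.13 + 0.3086×981.5 − 0.04193×2.87×981.5 = -95.80 mGal
Difference = -95.80 − (-27.90) = -67.90 mGal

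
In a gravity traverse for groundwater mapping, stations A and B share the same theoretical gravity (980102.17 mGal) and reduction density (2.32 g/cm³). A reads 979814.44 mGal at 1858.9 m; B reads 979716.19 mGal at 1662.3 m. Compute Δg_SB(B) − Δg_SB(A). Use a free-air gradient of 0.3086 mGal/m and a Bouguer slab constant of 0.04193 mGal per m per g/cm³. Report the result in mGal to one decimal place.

Δg_SB(A) = 979814.44 − 980102.17 + 0.3086×1858.9 − 0.04193×2.32×1858.9 = 105.10 mGal
Δg_SB(B) = 979716.19 − 980102.17 + 0.3086×1662.3 − 0.04193×2.32×1662.3 = -34.70 mGal
Difference = -34.70 − (105.10) = -139.80 mGal

-139.8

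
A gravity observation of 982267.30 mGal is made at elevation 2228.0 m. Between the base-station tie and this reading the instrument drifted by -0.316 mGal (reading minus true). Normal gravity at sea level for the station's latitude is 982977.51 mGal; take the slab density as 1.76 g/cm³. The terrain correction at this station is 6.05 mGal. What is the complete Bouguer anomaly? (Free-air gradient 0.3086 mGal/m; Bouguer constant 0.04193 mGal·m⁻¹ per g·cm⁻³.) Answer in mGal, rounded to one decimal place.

-180.7

Drift-corrected reading = 982267.30 − (-0.316) = 982267.616 mGal
Free-air correction = 0.3086 × 2228.0 = 687.56 mGal
Free-air anomaly = 982267.616 − 982977.51 + (687.56) = -22.334 mGal
Bouguer slab correction = 0.04193 × 1.76 × 2228.0 = 164.42 mGal
Simple Bouguer anomaly = -22.334 − (164.42) = -186.754 mGal
Complete Bouguer anomaly = -186.754 + 6.05 = -180.704 mGal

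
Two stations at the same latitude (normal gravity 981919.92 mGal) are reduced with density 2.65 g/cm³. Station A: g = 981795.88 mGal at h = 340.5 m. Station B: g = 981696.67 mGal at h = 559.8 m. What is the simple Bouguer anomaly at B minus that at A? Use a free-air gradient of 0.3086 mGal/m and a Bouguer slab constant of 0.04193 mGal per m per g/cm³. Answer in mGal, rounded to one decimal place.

Δg_SB(A) = 981795.88 − 981919.92 + 0.3086×340.5 − 0.04193×2.65×340.5 = -56.80 mGal
Δg_SB(B) = 981696.67 − 981919.92 + 0.3086×559.8 − 0.04193×2.65×559.8 = -112.70 mGal
Difference = -112.70 − (-56.80) = -55.90 mGal

-55.9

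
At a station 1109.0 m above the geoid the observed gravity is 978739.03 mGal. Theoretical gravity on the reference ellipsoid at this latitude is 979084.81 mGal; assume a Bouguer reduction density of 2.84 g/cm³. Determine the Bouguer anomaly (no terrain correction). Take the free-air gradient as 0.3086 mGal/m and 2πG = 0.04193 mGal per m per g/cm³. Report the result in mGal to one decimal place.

Free-air correction = 0.3086 × 1109.0 = 342.24 mGal
Free-air anomaly = 978739.03 − 979084.81 + (342.24) = -3.54 mGal
Bouguer slab correction = 0.04193 × 2.84 × 1109.0 = 132.06 mGal
Simple Bouguer anomaly = -3.54 − (132.06) = -135.60 mGal

-135.6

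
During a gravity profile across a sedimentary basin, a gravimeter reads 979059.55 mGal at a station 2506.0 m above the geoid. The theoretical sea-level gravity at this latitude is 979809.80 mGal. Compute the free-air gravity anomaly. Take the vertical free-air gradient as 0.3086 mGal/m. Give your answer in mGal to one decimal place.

23.1

Free-air correction = 0.3086 × 2506.0 = 773.35 mGal
Free-air anomaly = 979059.55 − 979809.80 + (773.35) = 23.10 mGal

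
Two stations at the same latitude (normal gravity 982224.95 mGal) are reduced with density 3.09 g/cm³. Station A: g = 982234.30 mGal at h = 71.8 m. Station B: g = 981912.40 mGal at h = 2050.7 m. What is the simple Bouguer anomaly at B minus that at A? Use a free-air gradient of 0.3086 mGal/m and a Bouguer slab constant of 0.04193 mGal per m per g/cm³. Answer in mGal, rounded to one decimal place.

Δg_SB(A) = 982234.30 − 982224.95 + 0.3086×71.8 − 0.04193×3.09×71.8 = 22.20 mGal
Δg_SB(B) = 981912.40 − 982224.95 + 0.3086×2050.7 − 0.04193×3.09×2050.7 = 54.60 mGal
Difference = 54.60 − (22.20) = 32.40 mGal

32.4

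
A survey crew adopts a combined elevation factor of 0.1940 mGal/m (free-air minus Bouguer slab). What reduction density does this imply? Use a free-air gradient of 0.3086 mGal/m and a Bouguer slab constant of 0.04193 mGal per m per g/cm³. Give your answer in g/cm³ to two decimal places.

0.1940 = 0.3086 − 0.04193 × ρ
ρ = (0.3086 − 0.1940) / 0.04193 = 2.73 g/cm³

2.73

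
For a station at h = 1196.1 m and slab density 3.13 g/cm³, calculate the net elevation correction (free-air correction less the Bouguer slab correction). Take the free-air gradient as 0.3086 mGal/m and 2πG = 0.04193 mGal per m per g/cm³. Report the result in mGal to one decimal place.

212.1

Combined gradient = 0.3086 − 0.04193 × 3.13 = 0.1773591 mGal/m
Combined elevation correction = 0.1773591 × 1196.1 = 212.1 mGal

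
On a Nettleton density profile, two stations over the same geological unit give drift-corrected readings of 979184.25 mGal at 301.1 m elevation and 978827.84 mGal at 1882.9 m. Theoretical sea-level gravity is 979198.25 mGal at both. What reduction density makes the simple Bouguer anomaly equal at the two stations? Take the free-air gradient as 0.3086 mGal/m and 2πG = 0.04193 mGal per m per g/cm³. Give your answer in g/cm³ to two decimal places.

Δg_obs = 978827.84 − 979184.25 = -356.41 mGal over Δh = 1882.9 − 301.1 = 1581.8 m
Equal Bouguer anomalies ⇒ Δg_obs + (0.3086 − 0.04193ρ)·Δh = 0
0.3086 − 0.04193ρ = −Δg_obs/Δh = 0.22532
ρ = (0.3086 − 0.22532) / 0.04193 = 1.99 g/cm³

1.99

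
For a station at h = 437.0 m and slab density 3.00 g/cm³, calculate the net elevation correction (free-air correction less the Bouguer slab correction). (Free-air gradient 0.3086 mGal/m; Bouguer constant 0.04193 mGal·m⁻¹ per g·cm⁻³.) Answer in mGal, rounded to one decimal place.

Combined gradient = 0.3086 − 0.04193 × 3.00 = 0.1828100 mGal/m
Combined elevation correction = 0.1828100 × 437.0 = 79.9 mGal

79.9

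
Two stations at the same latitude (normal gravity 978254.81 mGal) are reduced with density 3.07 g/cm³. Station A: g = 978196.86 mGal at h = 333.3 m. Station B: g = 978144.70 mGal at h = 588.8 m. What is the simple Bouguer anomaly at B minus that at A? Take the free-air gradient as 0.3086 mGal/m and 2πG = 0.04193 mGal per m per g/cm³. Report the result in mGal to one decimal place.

-6.2

Δg_SB(A) = 978196.86 − 978254.81 + 0.3086×333.3 − 0.04193×3.07×333.3 = 2.00 mGal
Δg_SB(B) = 978144.70 − 978254.81 + 0.3086×588.8 − 0.04193×3.07×588.8 = -4.20 mGal
Difference = -4.20 − (2.00) = -6.20 mGal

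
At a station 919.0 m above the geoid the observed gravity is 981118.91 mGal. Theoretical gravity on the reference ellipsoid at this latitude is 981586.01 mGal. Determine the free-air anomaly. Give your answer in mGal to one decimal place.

Free-air correction = 0.3086 × 919.0 = 283.60 mGal
Free-air anomaly = 981118.91 − 981586.01 + (283.60) = -183.50 mGal

-183.5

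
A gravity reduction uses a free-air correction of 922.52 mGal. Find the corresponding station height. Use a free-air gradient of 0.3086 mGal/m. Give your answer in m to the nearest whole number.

h = 922.52 / 0.3086 = 2989.37 m

2989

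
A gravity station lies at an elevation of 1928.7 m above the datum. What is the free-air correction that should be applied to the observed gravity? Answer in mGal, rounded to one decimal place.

Free-air correction = 0.3086 × 1928.7 = 595.2 mGal

595.2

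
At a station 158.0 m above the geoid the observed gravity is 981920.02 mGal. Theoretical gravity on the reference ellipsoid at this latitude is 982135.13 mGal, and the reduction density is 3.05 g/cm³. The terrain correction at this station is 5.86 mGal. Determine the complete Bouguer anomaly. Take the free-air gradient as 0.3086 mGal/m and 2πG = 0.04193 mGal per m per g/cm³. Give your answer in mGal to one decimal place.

Free-air correction = 0.3086 × 158.0 = 48.76 mGal
Free-air anomaly = 981920.02 − 982135.13 + (48.76) = -166.35 mGal
Bouguer slab correction = 0.04193 × 3.05 × 158.0 = 20.21 mGal
Simple Bouguer anomaly = -166.35 − (20.21) = -186.56 mGal
Complete Bouguer anomaly = -186.56 + 5.86 = -180.70 mGal

-180.7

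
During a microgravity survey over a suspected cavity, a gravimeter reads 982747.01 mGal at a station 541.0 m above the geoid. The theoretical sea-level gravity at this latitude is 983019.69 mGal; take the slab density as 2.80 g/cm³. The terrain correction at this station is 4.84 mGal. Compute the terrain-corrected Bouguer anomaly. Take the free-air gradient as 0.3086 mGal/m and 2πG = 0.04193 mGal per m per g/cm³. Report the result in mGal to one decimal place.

Free-air correction = 0.3086 × 541.0 = 166.95 mGal
Free-air anomaly = 982747.01 − 983019.69 + (166.95) = -105.73 mGal
Bouguer slab correction = 0.04193 × 2.80 × 541.0 = 63.52 mGal
Simple Bouguer anomaly = -105.73 − (63.52) = -169.25 mGal
Complete Bouguer anomaly = -169.25 + 4.84 = -164.41 mGal

-164.4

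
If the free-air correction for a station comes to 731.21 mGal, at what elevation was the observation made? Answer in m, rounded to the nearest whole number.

h = 731.21 / 0.3086 = 2369.44 m

2369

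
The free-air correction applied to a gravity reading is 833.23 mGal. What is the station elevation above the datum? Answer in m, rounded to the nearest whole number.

2700

h = 833.23 / 0.3086 = 2700.03 m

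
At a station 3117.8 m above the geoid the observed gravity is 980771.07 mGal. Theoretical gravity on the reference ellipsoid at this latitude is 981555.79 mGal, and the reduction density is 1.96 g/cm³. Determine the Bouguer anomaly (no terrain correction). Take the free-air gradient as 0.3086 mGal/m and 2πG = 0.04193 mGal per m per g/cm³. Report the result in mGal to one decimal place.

-78.8

Free-air correction = 0.3086 × 3117.8 = 962.15 mGal
Free-air anomaly = 980771.07 − 981555.79 + (962.15) = 177.43 mGal
Bouguer slab correction = 0.04193 × 1.96 × 3117.8 = 256.23 mGal
Simple Bouguer anomaly = 177.43 − (256.23) = -78.80 mGal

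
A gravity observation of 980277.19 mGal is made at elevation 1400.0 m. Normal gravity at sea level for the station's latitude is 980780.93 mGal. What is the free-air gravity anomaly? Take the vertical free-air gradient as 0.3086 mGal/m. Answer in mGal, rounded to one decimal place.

Free-air correction = 0.3086 × 1400.0 = 432.04 mGal
Free-air anomaly = 980277.19 − 980780.93 + (432.04) = -71.70 mGal

-71.7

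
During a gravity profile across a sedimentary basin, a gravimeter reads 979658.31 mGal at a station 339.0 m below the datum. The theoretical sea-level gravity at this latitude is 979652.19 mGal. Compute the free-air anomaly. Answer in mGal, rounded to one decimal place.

Free-air correction = 0.3086 × -339.0 = -104.62 mGal
Free-air anomaly = 979658.31 − 979652.19 + (-104.62) = -98.50 mGal

-98.5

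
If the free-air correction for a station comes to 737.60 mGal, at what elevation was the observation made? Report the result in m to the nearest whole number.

h = 737.60 / 0.3086 = 2390.15 m

2390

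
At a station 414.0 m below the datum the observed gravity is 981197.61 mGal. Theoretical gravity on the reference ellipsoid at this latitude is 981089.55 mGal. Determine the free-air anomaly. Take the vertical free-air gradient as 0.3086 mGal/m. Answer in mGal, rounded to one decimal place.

-19.7

Free-air correction = 0.3086 × -414.0 = -127.76 mGal
Free-air anomaly = 981197.61 − 981089.55 + (-127.76) = -19.70 mGal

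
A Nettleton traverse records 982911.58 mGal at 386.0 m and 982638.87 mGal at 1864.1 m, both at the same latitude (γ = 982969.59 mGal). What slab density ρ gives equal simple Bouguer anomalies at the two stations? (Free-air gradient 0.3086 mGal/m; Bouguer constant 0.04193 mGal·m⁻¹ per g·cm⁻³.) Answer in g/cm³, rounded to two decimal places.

2.96

Δg_obs = 982638.87 − 982911.58 = -272.71 mGal over Δh = 1864.1 − 386.0 = 1478.1 m
Equal Bouguer anomalies ⇒ Δg_obs + (0.3086 − 0.04193ρ)·Δh = 0
0.3086 − 0.04193ρ = −Δg_obs/Δh = 0.18450
ρ = (0.3086 − 0.18450) / 0.04193 = 2.96 g/cm³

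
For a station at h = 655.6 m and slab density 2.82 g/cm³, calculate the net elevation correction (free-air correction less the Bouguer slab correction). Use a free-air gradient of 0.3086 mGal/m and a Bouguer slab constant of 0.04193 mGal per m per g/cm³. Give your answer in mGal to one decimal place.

124.8

Combined gradient = 0.3086 − 0.04193 × 2.82 = 0.1903574 mGal/m
Combined elevation correction = 0.1903574 × 655.6 = 124.8 mGal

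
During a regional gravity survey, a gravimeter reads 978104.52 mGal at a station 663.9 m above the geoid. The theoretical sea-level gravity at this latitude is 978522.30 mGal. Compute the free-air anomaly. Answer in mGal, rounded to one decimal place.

Free-air correction = 0.3086 × 663.9 = 204.88 mGal
Free-air anomaly = 978104.52 − 978522.30 + (204.88) = -212.90 mGal

-212.9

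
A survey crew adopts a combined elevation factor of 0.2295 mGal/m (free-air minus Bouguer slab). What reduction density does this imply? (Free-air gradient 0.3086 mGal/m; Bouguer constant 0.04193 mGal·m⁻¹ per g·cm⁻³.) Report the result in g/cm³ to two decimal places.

0.2295 = 0.3086 − 0.04193 × ρ
ρ = (0.3086 − 0.2295) / 0.04193 = 1.89 g/cm³

1.89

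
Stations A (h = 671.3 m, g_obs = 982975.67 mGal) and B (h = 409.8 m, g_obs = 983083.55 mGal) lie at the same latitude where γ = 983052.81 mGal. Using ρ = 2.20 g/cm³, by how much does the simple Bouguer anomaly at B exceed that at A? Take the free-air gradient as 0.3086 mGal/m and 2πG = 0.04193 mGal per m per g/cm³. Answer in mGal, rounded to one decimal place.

Δg_SB(A) = 982975.67 − 983052.81 + 0.3086×671.3 − 0.04193×2.20×671.3 = 68.10 mGal
Δg_SB(B) = 983083.55 − 983052.81 + 0.3086×409.8 − 0.04193×2.20×409.8 = 119.40 mGal
Difference = 119.40 − (68.10) = 51.30 mGal

51.3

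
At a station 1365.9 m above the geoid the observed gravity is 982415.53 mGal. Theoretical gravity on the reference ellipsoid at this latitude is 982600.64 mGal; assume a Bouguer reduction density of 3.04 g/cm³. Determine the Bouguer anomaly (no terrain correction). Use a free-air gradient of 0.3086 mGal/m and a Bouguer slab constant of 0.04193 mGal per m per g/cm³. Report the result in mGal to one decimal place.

62.3

Free-air correction = 0.3086 × 1365.9 = 421.52 mGal
Free-air anomaly = 982415.53 − 982600.64 + (421.52) = 236.41 mGal
Bouguer slab correction = 0.04193 × 3.04 × 1365.9 = 174.11 mGal
Simple Bouguer anomaly = 236.41 − (174.11) = 62.30 mGal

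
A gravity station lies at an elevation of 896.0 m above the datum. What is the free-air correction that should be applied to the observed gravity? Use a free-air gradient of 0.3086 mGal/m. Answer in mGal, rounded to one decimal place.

Free-air correction = 0.3086 × 896.0 = 276.5 mGal

276.5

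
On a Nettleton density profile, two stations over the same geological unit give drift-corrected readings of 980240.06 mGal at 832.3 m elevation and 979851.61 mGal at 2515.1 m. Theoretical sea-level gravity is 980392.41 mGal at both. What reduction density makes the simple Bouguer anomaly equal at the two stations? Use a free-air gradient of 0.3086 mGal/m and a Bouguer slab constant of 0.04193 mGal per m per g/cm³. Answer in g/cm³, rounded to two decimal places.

1.85

Δg_obs = 979851.61 − 980240.06 = -388.45 mGal over Δh = 2515.1 − 832.3 = 1682.8 m
Equal Bouguer anomalies ⇒ Δg_obs + (0.3086 − 0.04193ρ)·Δh = 0
0.3086 − 0.04193ρ = −Δg_obs/Δh = 0.23084
ρ = (0.3086 − 0.23084) / 0.04193 = 1.85 g/cm³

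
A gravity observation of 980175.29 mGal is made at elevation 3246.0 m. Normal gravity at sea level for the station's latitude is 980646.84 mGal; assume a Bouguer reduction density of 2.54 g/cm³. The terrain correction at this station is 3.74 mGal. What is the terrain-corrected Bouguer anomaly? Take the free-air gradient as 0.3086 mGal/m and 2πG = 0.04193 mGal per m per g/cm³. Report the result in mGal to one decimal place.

188.2

Free-air correction = 0.3086 × 3246.0 = 1001.72 mGal
Free-air anomaly = 980175.29 − 980646.84 + (1001.72) = 530.17 mGal
Bouguer slab correction = 0.04193 × 2.54 × 3246.0 = 345.71 mGal
Simple Bouguer anomaly = 530.17 − (345.71) = 184.46 mGal
Complete Bouguer anomaly = 184.46 + 3.74 = 188.20 mGal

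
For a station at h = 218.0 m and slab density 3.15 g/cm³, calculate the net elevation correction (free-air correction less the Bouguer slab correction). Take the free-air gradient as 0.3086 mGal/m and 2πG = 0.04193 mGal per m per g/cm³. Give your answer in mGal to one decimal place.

Combined gradient = 0.3086 − 0.04193 × 3.15 = 0.1765205 mGal/m
Combined elevation correction = 0.1765205 × 218.0 = 38.5 mGal

38.5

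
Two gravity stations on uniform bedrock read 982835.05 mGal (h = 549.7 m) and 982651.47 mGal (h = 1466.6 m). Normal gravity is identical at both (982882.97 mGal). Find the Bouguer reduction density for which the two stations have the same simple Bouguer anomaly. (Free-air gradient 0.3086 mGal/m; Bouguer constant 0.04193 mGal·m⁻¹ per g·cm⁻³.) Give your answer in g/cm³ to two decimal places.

2.58

Δg_obs = 982651.47 − 982835.05 = -183.58 mGal over Δh = 1466.6 − 549.7 = 916.9 m
Equal Bouguer anomalies ⇒ Δg_obs + (0.3086 − 0.04193ρ)·Δh = 0
0.3086 − 0.04193ρ = −Δg_obs/Δh = 0.20022
ρ = (0.3086 − 0.20022) / 0.04193 = 2.58 g/cm³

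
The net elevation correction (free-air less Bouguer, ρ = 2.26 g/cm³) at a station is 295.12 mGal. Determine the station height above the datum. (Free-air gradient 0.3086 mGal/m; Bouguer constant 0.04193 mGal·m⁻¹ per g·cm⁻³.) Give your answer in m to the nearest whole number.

Combined gradient = 0.3086 − 0.04193 × 2.26 = 0.2138382 mGal/m
h = 295.12 / 0.2138382 = 1380.11 m

1380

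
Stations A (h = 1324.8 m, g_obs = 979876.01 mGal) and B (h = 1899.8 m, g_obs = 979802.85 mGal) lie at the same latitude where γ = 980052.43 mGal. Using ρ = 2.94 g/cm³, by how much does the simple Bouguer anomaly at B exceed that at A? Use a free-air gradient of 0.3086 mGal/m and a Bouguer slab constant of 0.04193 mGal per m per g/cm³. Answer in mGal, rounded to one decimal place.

33.4

Δg_SB(A) = 979876.01 − 980052.43 + 0.3086×1324.8 − 0.04193×2.94×1324.8 = 69.10 mGal
Δg_SB(B) = 979802.85 − 980052.43 + 0.3086×1899.8 − 0.04193×2.94×1899.8 = 102.50 mGal
Difference = 102.50 − (69.10) = 33.40 mGal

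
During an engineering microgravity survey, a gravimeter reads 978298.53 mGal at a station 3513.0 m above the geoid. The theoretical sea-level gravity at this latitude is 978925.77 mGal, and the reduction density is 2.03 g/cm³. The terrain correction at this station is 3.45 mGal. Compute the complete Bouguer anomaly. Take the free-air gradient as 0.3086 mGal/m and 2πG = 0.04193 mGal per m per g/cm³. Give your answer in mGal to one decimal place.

161.3

Free-air correction = 0.3086 × 3513.0 = 1084.11 mGal
Free-air anomaly = 978298.53 − 978925.77 + (1084.11) = 456.87 mGal
Bouguer slab correction = 0.04193 × 2.03 × 3513.0 = 299.02 mGal
Simple Bouguer anomaly = 456.87 − (299.02) = 157.85 mGal
Complete Bouguer anomaly = 157.85 + 3.45 = 161.30 mGal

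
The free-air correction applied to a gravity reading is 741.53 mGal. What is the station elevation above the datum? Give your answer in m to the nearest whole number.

2403

h = 741.53 / 0.3086 = 2402.88 m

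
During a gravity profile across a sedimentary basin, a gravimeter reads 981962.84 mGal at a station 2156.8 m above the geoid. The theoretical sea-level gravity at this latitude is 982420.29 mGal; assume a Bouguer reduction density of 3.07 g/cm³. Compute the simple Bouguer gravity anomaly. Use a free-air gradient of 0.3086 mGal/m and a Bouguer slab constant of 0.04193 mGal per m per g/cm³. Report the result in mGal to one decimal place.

Free-air correction = 0.3086 × 2156.8 = 665.59 mGal
Free-air anomaly = 981962.84 − 982420.29 + (665.59) = 208.14 mGal
Bouguer slab correction = 0.04193 × 3.07 × 2156.8 = 277.63 mGal
Simple Bouguer anomaly = 208.14 − (277.63) = -69.49 mGal

-69.5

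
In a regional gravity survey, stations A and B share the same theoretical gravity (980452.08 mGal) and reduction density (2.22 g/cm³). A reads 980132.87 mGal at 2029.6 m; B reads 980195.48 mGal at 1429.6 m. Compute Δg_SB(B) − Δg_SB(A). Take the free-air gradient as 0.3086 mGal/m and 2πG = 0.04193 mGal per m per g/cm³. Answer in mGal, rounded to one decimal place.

-66.7

Δg_SB(A) = 980132.87 − 980452.08 + 0.3086×2029.6 − 0.04193×2.22×2029.6 = 118.20 mGal
Δg_SB(B) = 980195.48 − 980452.08 + 0.3086×1429.6 − 0.04193×2.22×1429.6 = 51.50 mGal
Difference = 51.50 − (118.20) = -66.70 mGal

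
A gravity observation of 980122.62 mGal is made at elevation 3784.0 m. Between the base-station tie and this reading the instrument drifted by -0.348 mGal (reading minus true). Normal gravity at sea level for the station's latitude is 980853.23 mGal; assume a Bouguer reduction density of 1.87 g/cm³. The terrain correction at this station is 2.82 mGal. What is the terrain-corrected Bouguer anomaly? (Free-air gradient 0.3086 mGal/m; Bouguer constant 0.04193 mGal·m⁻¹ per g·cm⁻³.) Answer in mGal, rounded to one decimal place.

Drift-corrected reading = 980122.62 − (-0.348) = 980122.968 mGal
Free-air correction = 0.3086 × 3784.0 = 1167.74 mGal
Free-air anomaly = 980122.968 − 980853.23 + (1167.74) = 437.478 mGal
Bouguer slab correction = 0.04193 × 1.87 × 3784.0 = 296.70 mGal
Simple Bouguer anomaly = 437.478 − (296.70) = 140.778 mGal
Complete Bouguer anomaly = 140.778 + 2.82 = 143.598 mGal

143.6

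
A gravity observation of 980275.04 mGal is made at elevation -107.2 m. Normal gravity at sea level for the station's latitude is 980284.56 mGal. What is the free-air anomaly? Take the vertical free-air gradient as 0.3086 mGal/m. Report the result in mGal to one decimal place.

Free-air correction = 0.3086 × -107.2 = -33.08 mGal
Free-air anomaly = 980275.04 − 980284.56 + (-33.08) = -42.60 mGal

-42.6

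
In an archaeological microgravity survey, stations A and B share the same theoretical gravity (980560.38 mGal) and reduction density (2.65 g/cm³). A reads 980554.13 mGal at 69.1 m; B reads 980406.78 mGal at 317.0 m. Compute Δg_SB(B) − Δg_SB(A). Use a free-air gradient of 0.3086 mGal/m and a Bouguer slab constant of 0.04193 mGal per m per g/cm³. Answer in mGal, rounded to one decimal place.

Δg_SB(A) = 980554.13 − 980560.38 + 0.3086×69.1 − 0.04193×2.65×69.1 = 7.40 mGal
Δg_SB(B) = 980406.78 − 980560.38 + 0.3086×317.0 − 0.04193×2.65×317.0 = -91.00 mGal
Difference = -91.00 − (7.40) = -98.40 mGal

-98.4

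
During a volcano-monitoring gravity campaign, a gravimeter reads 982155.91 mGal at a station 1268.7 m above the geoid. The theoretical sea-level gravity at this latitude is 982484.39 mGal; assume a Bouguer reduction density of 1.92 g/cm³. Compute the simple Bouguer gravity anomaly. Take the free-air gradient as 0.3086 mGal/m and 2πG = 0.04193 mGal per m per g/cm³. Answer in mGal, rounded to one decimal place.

Free-air correction = 0.3086 × 1268.7 = 391.52 mGal
Free-air anomaly = 982155.91 − 982484.39 + (391.52) = 63.04 mGal
Bouguer slab correction = 0.04193 × 1.92 × 1268.7 = 102.14 mGal
Simple Bouguer anomaly = 63.04 − (102.14) = -39.10 mGal

-39.1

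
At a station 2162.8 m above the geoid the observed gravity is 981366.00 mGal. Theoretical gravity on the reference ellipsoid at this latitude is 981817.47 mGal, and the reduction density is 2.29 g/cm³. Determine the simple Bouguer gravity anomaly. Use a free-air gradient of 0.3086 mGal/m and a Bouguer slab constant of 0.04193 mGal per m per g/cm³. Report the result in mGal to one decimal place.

8.3

Free-air correction = 0.3086 × 2162.8 = 667.44 mGal
Free-air anomaly = 981366.00 − 981817.47 + (667.44) = 215.97 mGal
Bouguer slab correction = 0.04193 × 2.29 × 2162.8 = 207.67 mGal
Simple Bouguer anomaly = 215.97 − (207.67) = 8.30 mGal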